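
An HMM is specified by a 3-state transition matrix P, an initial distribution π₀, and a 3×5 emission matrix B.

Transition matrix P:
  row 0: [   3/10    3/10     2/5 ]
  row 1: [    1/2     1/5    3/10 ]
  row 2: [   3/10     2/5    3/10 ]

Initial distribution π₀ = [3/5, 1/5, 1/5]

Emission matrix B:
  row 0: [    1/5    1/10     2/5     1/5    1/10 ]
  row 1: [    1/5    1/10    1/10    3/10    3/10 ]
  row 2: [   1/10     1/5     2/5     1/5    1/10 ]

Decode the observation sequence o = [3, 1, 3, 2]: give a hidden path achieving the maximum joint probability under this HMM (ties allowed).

path = [0, 2, 1, 0]

t=0: δ = [1.200e-01, 6.000e-02, 4.000e-02]  (obs o_0=3)
t=1: δ = [3.600e-03, 3.600e-03, 9.600e-03]  ψ = [0, 0, 0]  (obs o_1=1)
t=2: δ = [5.760e-04, 1.152e-03, 5.760e-04]  ψ = [2, 2, 2]  (obs o_2=3)
t=3: δ = [2.304e-04, 2.304e-05, 1.382e-04]  ψ = [1, 1, 1]  (obs o_3=2)
backtrack: best end state = 0; path = [0, 2, 1, 0]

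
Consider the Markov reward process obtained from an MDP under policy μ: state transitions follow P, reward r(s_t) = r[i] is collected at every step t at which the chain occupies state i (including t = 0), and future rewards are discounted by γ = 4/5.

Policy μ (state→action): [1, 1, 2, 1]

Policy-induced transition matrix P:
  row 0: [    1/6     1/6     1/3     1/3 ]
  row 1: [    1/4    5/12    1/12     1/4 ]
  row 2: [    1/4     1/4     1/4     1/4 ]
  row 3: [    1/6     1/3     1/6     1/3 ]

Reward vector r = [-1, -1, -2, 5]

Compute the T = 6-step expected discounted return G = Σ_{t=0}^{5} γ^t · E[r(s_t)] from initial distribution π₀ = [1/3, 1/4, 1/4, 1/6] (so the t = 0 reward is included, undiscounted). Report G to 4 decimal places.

t=0: π = [0.3333, 0.2500, 0.2500, 0.1667], E[r] = -0.2500, γ^t·E[r] = -0.250000, running G = -0.250000
t=1: π = [0.2083, 0.2778, 0.2222, 0.2917], E[r] = 0.5278, γ^t·E[r] = 0.422222, running G = 0.172222
t=2: π = [0.2083, 0.3032, 0.1968, 0.2917], E[r] = 0.5532, γ^t·E[r] = 0.354074, running G = 0.526296
t=3: π = [0.2083, 0.3075, 0.1925, 0.2917], E[r] = 0.5575, γ^t·E[r] = 0.285432, running G = 0.811728
t=4: π = [0.2083, 0.3082, 0.1918, 0.2917], E[r] = 0.5582, γ^t·E[r] = 0.228635, running G = 1.040364
t=5: π = [0.2083, 0.3083, 0.1917, 0.2917], E[r] = 0.5583, γ^t·E[r] = 0.182947, running G = 1.223311

G = 1.2233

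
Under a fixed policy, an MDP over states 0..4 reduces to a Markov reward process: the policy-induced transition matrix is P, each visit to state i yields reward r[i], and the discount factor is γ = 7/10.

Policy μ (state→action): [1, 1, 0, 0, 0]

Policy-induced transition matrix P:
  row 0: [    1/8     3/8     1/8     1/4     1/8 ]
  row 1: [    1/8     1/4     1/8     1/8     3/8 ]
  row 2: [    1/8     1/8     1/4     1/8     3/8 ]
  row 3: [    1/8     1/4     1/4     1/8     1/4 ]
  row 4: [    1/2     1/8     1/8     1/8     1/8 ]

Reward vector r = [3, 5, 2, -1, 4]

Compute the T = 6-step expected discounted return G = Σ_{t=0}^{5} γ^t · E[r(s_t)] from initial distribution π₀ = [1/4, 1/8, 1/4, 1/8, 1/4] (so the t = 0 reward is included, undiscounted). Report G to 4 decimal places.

G = 8.3880

t=0: π = [0.2500, 0.1250, 0.2500, 0.1250, 0.2500], E[r] = 2.7500, γ^t·E[r] = 2.750000, running G = 2.750000
t=1: π = [0.2188, 0.2188, 0.1719, 0.1563, 0.2344], E[r] = 2.8750, γ^t·E[r] = 2.012500, running G = 4.762500
t=2: π = [0.2129, 0.2266, 0.1660, 0.1523, 0.2422], E[r] = 2.9199, γ^t·E[r] = 1.430762, running G = 6.193262
t=3: π = [0.2158, 0.2256, 0.1648, 0.1516, 0.2422], E[r] = 2.9221, γ^t·E[r] = 1.002287, running G = 7.195549
t=4: π = [0.2158, 0.2261, 0.1646, 0.1520, 0.2415], E[r] = 2.9213, γ^t·E[r] = 0.701403, running G = 7.896952
t=5: π = [0.2156, 0.2262, 0.1646, 0.1520, 0.2417], E[r] = 2.9216, γ^t·E[r] = 0.491036, running G = 8.387987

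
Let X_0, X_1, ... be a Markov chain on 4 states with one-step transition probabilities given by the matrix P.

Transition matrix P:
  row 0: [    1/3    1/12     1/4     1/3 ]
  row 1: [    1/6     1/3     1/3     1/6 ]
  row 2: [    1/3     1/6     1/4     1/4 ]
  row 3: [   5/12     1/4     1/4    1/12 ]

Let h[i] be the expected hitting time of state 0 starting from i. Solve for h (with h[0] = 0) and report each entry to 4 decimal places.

h = [0.0000, 3.8491, 3.1925, 3.0113]

First-step conditioning: h[0] = 0; for i ≠ 0, h[i] = 1 + Σ_k P[i][k]·h[k].
  h[1] = 1 + 1/3·h[1] + 1/3·h[2] + 1/6·h[3]
  h[2] = 1 + 1/6·h[1] + 1/4·h[2] + 1/4·h[3]
  h[3] = 1 + 1/4·h[1] + 1/4·h[2] + 1/12·h[3]
Solving the 3×3 linear system over states ≠ 0 gives exactly h = [0, 204/53, 846/265, 798/265] (h[0] = 0 is the target).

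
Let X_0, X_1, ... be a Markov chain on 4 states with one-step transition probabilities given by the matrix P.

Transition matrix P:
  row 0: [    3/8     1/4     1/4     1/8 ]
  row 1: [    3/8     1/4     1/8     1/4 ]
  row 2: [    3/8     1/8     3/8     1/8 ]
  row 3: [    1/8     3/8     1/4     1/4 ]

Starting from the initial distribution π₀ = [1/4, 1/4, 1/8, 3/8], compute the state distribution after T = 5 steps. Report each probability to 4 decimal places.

π = [0.3306, 0.2409, 0.2512, 0.1774]

t=0: π = [0.2500, 0.2500, 0.1250, 0.3750]
t=1: π = [0.2813, 0.2813, 0.2344, 0.2031]
t=2: π = [0.3242, 0.2461, 0.2441, 0.1855]
t=3: π = [0.3286, 0.2427, 0.2498, 0.1790]
t=4: π = [0.3303, 0.2411, 0.2509, 0.1777]
t=5: π = [0.3306, 0.2409, 0.2512, 0.1774]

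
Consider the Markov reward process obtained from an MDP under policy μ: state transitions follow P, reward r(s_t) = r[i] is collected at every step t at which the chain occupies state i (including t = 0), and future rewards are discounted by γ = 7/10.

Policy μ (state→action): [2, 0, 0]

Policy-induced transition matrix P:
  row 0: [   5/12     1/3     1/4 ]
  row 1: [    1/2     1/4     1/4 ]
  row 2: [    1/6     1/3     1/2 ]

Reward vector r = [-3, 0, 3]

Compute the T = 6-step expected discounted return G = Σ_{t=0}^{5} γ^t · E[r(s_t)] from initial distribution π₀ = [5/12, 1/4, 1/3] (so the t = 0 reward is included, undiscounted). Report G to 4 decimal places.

t=0: π = [0.4167, 0.2500, 0.3333], E[r] = -0.2500, γ^t·E[r] = -0.250000, running G = -0.250000
t=1: π = [0.3542, 0.3125, 0.3333], E[r] = -0.0625, γ^t·E[r] = -0.043750, running G = -0.293750
t=2: π = [0.3594, 0.3073, 0.3333], E[r] = -0.0781, γ^t·E[r] = -0.038281, running G = -0.332031
t=3: π = [0.3589, 0.3077, 0.3333], E[r] = -0.0768, γ^t·E[r] = -0.026350, running G = -0.358382
t=4: π = [0.3590, 0.3077, 0.3333], E[r] = -0.0769, γ^t·E[r] = -0.018471, running G = -0.376853
t=5: π = [0.3590, 0.3077, 0.3333], E[r] = -0.0769, γ^t·E[r] = -0.012928, running G = -0.389781

G = -0.3898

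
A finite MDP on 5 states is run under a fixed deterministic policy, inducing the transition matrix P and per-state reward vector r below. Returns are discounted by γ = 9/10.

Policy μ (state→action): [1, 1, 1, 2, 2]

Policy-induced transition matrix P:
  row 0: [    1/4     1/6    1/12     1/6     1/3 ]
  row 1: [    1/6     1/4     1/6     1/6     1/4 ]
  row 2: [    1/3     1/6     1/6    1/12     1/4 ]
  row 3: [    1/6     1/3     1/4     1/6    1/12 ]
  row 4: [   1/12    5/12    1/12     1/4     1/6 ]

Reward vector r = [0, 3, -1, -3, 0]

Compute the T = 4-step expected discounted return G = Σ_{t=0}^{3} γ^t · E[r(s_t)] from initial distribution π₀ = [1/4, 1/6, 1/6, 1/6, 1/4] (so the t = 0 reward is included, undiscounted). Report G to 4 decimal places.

G = 0.2077

t=0: π = [0.2500, 0.1667, 0.1667, 0.1667, 0.2500], E[r] = -0.1667, γ^t·E[r] = -0.166667, running G = -0.166667
t=1: π = [0.1944, 0.2708, 0.1389, 0.1736, 0.2222], E[r] = 0.1528, γ^t·E[r] = 0.137500, running G = -0.029167
t=2: π = [0.1875, 0.2737, 0.1464, 0.1736, 0.2188], E[r] = 0.1539, γ^t·E[r] = 0.124688, running G = 0.095521
t=3: π = [0.1885, 0.2731, 0.1473, 0.1727, 0.2185], E[r] = 0.1539, γ^t·E[r] = 0.112219, running G = 0.207740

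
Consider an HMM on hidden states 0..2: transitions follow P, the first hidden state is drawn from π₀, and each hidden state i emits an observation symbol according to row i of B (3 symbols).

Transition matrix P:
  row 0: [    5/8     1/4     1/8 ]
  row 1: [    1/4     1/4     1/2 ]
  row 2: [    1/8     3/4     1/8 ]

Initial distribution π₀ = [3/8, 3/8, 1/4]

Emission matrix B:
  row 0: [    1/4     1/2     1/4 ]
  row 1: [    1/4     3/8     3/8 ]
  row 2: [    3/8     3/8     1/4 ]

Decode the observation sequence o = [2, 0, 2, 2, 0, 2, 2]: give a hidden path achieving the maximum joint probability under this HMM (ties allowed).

path = [1, 2, 1, 2, 1, 2, 1]

t=0: δ = [9.375e-02, 1.406e-01, 6.250e-02]  (obs o_0=2)
t=1: δ = [1.465e-02, 1.172e-02, 2.637e-02]  ψ = [0, 2, 1]  (obs o_1=0)
t=2: δ = [2.289e-03, 7.416e-03, 1.465e-03]  ψ = [0, 2, 1]  (obs o_2=2)
t=3: δ = [4.635e-04, 6.952e-04, 9.270e-04]  ψ = [1, 1, 1]  (obs o_3=2)
t=4: δ = [7.242e-05, 1.738e-04, 1.304e-04]  ψ = [0, 2, 1]  (obs o_4=0)
t=5: δ = [1.132e-05, 3.666e-05, 2.173e-05]  ψ = [0, 2, 1]  (obs o_5=2)
t=6: δ = [2.291e-06, 6.110e-06, 4.583e-06]  ψ = [1, 2, 1]  (obs o_6=2)
backtrack: best end state = 1; path = [1, 2, 1, 2, 1, 2, 1]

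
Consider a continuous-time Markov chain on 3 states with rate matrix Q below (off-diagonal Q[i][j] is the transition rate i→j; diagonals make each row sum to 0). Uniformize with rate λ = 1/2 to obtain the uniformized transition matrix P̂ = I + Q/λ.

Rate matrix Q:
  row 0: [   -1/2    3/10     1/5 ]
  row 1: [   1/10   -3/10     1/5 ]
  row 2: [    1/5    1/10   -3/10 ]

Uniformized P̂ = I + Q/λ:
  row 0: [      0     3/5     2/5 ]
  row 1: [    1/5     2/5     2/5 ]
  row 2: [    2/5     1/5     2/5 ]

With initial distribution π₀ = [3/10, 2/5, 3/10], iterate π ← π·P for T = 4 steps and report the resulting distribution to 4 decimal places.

π = [0.2336, 0.3664, 0.4000]

t=0: π = [0.3000, 0.4000, 0.3000]
t=1: π = [0.2000, 0.4000, 0.4000]
t=2: π = [0.2400, 0.3600, 0.4000]
t=3: π = [0.2320, 0.3680, 0.4000]
t=4: π = [0.2336, 0.3664, 0.4000]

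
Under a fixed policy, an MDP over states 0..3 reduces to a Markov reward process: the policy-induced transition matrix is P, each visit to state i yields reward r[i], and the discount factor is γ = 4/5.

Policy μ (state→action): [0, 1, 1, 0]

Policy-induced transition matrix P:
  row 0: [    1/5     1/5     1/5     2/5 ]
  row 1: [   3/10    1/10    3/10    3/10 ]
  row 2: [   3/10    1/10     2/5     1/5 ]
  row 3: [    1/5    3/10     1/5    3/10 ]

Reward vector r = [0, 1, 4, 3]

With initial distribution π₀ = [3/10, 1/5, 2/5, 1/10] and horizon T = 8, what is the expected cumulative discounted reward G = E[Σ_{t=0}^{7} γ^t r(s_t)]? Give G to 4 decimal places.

G = 8.9975

t=0: π = [0.3000, 0.2000, 0.4000, 0.1000], E[r] = 2.1000, γ^t·E[r] = 2.100000, running G = 2.100000
t=1: π = [0.2600, 0.1500, 0.3000, 0.2900], E[r] = 2.2200, γ^t·E[r] = 1.776000, running G = 3.876000
t=2: π = [0.2450, 0.1840, 0.2750, 0.2960], E[r] = 2.1720, γ^t·E[r] = 1.390080, running G = 5.266080
t=3: π = [0.2459, 0.1837, 0.2734, 0.2970], E[r] = 2.1683, γ^t·E[r] = 1.110170, running G = 6.376250
t=4: π = [0.2457, 0.1840, 0.2731, 0.2973], E[r] = 2.1679, γ^t·E[r] = 0.887988, running G = 7.264238
t=5: π = [0.2457, 0.1840, 0.2730, 0.2973], E[r] = 2.1679, γ^t·E[r] = 0.710363, running G = 7.974601
t=6: π = [0.2457, 0.1840, 0.2730, 0.2973], E[r] = 2.1678, γ^t·E[r] = 0.568288, running G = 8.542889
t=7: π = [0.2457, 0.1840, 0.2730, 0.2973], E[r] = 2.1678, γ^t·E[r] = 0.454630, running G = 8.997519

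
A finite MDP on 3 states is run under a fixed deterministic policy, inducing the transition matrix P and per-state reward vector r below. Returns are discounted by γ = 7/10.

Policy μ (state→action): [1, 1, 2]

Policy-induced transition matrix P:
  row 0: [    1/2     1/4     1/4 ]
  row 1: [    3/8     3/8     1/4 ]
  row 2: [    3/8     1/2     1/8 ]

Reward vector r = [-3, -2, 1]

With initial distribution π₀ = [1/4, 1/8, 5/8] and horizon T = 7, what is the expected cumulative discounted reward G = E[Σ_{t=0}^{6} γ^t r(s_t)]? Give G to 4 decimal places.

G = -4.0825

t=0: π = [0.2500, 0.1250, 0.6250], E[r] = -0.3750, γ^t·E[r] = -0.375000, running G = -0.375000
t=1: π = [0.4063, 0.4219, 0.1719], E[r] = -1.8906, γ^t·E[r] = -1.323438, running G = -1.698438
t=2: π = [0.4258, 0.3457, 0.2285], E[r] = -1.7402, γ^t·E[r] = -0.852715, running G = -2.551152
t=3: π = [0.4282, 0.3503, 0.2214], E[r] = -1.7639, γ^t·E[r] = -0.605023, running G = -3.156176
t=4: π = [0.4285, 0.3492, 0.2223], E[r] = -1.7616, γ^t·E[r] = -0.422952, running G = -3.579128
t=5: π = [0.4286, 0.3492, 0.2222], E[r] = -1.7619, γ^t·E[r] = -0.296129, running G = -3.875256
t=6: π = [0.4286, 0.3492, 0.2222], E[r] = -1.7619, γ^t·E[r] = -0.207286, running G = -4.082542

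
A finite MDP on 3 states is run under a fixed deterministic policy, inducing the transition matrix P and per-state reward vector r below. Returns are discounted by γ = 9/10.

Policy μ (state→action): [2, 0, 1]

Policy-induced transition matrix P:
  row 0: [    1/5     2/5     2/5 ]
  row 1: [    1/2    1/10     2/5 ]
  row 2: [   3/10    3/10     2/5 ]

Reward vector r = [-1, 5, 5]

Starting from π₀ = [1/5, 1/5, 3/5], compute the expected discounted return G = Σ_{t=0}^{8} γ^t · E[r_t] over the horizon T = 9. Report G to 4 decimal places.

t=0: π = [0.2000, 0.2000, 0.6000], E[r] = 3.8000, γ^t·E[r] = 3.800000, running G = 3.800000
t=1: π = [0.3200, 0.2800, 0.4000], E[r] = 3.0800, γ^t·E[r] = 2.772000, running G = 6.572000
t=2: π = [0.3240, 0.2760, 0.4000], E[r] = 3.0560, γ^t·E[r] = 2.475360, running G = 9.047360
t=3: π = [0.3228, 0.2772, 0.4000], E[r] = 3.0632, γ^t·E[r] = 2.233073, running G = 11.280433
t=4: π = [0.3232, 0.2768, 0.4000], E[r] = 3.0610, γ^t·E[r] = 2.008348, running G = 13.288781
t=5: π = [0.3231, 0.2769, 0.4000], E[r] = 3.0617, γ^t·E[r] = 1.807896, running G = 15.096677
t=6: π = [0.3231, 0.2769, 0.4000], E[r] = 3.0615, γ^t·E[r] = 1.627003, running G = 16.723681
t=7: π = [0.3231, 0.2769, 0.4000], E[r] = 3.0616, γ^t·E[r] = 1.464331, running G = 18.188011
t=8: π = [0.3231, 0.2769, 0.4000], E[r] = 3.0615, γ^t·E[r] = 1.317890, running G = 19.505901

G = 19.5059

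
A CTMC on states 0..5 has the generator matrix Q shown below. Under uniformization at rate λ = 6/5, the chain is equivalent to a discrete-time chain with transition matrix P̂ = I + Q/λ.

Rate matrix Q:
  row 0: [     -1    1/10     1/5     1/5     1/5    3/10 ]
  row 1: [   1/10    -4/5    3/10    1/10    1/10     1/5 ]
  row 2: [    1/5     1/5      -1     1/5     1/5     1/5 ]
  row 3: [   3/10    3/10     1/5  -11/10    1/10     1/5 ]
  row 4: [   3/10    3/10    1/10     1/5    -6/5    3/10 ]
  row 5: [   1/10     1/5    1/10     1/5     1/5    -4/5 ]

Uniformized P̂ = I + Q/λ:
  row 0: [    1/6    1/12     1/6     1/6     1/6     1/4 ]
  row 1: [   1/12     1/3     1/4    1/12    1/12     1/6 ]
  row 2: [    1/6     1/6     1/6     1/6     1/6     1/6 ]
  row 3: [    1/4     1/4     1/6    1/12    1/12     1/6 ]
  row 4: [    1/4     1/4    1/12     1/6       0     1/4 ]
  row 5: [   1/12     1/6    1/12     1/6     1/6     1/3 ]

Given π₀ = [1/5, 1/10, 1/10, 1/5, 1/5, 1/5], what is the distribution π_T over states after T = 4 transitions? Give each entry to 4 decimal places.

t=0: π = [0.2000, 0.1000, 0.1000, 0.2000, 0.2000, 0.2000]
t=1: π = [0.1750, 0.2000, 0.1417, 0.1417, 0.1083, 0.2333]
t=2: π = [0.1514, 0.2063, 0.1549, 0.1382, 0.1201, 0.2292]
t=3: π = [0.1519, 0.2100, 0.1547, 0.1380, 0.1179, 0.2275]
t=4: π = [0.1515, 0.2103, 0.1554, 0.1377, 0.1180, 0.2271]

π = [0.1515, 0.2103, 0.1554, 0.1377, 0.1180, 0.2271]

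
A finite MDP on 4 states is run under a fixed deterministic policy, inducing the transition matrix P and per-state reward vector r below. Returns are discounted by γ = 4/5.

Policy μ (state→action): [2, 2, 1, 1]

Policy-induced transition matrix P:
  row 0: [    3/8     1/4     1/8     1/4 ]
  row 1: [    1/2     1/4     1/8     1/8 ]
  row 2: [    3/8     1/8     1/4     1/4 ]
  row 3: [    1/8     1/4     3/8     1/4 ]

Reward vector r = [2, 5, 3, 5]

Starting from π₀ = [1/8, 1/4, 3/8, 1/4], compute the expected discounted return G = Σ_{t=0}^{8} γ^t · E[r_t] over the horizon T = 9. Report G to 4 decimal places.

G = 15.6403

t=0: π = [0.1250, 0.2500, 0.3750, 0.2500], E[r] = 3.8750, γ^t·E[r] = 3.875000, running G = 3.875000
t=1: π = [0.3438, 0.2031, 0.2344, 0.2188], E[r] = 3.5000, γ^t·E[r] = 2.800000, running G = 6.675000
t=2: π = [0.3457, 0.2207, 0.2090, 0.2246], E[r] = 3.5449, γ^t·E[r] = 2.268750, running G = 8.943750
t=3: π = [0.3464, 0.2239, 0.2073, 0.2224], E[r] = 3.5461, γ^t·E[r] = 1.815625, running G = 10.759375
t=4: π = [0.3474, 0.2241, 0.2065, 0.2220], E[r] = 3.5448, γ^t·E[r] = 1.451963, running G = 12.211338
t=5: π = [0.3475, 0.2242, 0.2063, 0.2220], E[r] = 3.5448, γ^t·E[r] = 1.161574, running G = 13.372911
t=6: π = [0.3475, 0.2242, 0.2063, 0.2220], E[r] = 3.5448, γ^t·E[r] = 0.929261, running G = 14.302172
t=7: π = [0.3475, 0.2242, 0.2063, 0.2220], E[r] = 3.5448, γ^t·E[r] = 0.743408, running G = 15.045579
t=8: π = [0.3475, 0.2242, 0.2063, 0.2220], E[r] = 3.5448, γ^t·E[r] = 0.594726, running G = 15.640305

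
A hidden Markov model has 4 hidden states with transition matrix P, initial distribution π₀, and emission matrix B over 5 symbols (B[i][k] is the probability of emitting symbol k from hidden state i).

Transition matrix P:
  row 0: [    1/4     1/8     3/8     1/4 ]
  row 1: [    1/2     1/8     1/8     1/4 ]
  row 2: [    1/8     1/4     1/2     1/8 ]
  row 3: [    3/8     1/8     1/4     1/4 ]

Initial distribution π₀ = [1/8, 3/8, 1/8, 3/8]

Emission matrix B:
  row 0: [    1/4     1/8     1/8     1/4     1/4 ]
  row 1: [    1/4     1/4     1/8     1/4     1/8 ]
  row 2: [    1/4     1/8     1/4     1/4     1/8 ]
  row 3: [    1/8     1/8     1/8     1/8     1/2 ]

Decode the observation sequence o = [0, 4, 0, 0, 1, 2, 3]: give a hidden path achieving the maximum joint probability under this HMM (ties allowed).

path = [1, 0, 2, 2, 2, 2, 2]

t=0: δ = [3.125e-02, 9.375e-02, 3.125e-02, 4.688e-02]  (obs o_0=0)
t=1: δ = [1.172e-02, 1.465e-03, 1.953e-03, 1.172e-02]  ψ = [1, 1, 2, 1]  (obs o_1=4)
t=2: δ = [1.099e-03, 3.662e-04, 1.099e-03, 3.662e-04]  ψ = [3, 0, 0, 0]  (obs o_2=0)
t=3: δ = [6.866e-05, 6.866e-05, 1.373e-04, 3.433e-05]  ψ = [0, 2, 2, 0]  (obs o_3=0)
t=4: δ = [4.292e-06, 8.583e-06, 8.583e-06, 2.146e-06]  ψ = [1, 2, 2, 0]  (obs o_4=1)
t=5: δ = [5.364e-07, 2.682e-07, 1.073e-06, 2.682e-07]  ψ = [1, 2, 2, 1]  (obs o_5=2)
t=6: δ = [3.353e-08, 6.706e-08, 1.341e-07, 1.676e-08]  ψ = [0, 2, 2, 0]  (obs o_6=3)
backtrack: best end state = 2; path = [1, 0, 2, 2, 2, 2, 2]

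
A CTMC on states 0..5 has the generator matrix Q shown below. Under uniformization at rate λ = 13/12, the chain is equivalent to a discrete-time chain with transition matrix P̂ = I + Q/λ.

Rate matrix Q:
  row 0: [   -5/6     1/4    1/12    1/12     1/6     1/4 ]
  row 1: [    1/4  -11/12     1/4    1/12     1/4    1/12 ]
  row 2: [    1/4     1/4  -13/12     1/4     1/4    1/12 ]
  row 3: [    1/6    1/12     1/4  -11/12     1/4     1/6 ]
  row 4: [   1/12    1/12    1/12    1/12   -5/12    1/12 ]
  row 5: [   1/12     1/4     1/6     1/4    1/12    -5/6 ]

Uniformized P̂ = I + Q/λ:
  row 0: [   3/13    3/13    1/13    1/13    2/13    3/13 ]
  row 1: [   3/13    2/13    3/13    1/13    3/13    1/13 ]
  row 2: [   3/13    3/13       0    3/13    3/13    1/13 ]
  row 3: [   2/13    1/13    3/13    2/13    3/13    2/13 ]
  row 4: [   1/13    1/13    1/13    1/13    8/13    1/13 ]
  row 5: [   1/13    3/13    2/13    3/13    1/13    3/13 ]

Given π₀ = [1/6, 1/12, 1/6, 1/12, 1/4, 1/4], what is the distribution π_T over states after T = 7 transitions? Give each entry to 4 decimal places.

t=0: π = [0.1667, 0.0833, 0.1667, 0.0833, 0.2500, 0.2500]
t=1: π = [0.1474, 0.1731, 0.1090, 0.1474, 0.2756, 0.1474]
t=2: π = [0.1543, 0.1524, 0.1292, 0.1277, 0.3028, 0.1336]
t=3: π = [0.1538, 0.1528, 0.1204, 0.1272, 0.3148, 0.1310]
t=4: π = [0.1524, 0.1510, 0.1208, 0.1254, 0.3198, 0.1305]
t=5: π = [0.1518, 0.1507, 0.1202, 0.1252, 0.3220, 0.1301]
t=6: π = [0.1516, 0.1504, 0.1201, 0.1251, 0.3229, 0.1299]
t=7: π = [0.1515, 0.1503, 0.1201, 0.1250, 0.3233, 0.1299]

π = [0.1515, 0.1503, 0.1201, 0.1250, 0.3233, 0.1299]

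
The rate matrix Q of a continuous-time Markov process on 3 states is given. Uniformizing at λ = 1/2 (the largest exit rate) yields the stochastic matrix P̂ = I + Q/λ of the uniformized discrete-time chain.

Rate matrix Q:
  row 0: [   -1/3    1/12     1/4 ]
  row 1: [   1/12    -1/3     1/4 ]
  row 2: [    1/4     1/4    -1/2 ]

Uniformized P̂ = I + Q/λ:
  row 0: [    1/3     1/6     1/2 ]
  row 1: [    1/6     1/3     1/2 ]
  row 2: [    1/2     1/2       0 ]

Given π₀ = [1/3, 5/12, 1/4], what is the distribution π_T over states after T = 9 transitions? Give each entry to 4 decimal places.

t=0: π = [0.3333, 0.4167, 0.2500]
t=1: π = [0.3056, 0.3194, 0.3750]
t=2: π = [0.3426, 0.3449, 0.3125]
t=3: π = [0.3279, 0.3283, 0.3438]
t=4: π = [0.3359, 0.3360, 0.3281]
t=5: π = [0.3320, 0.3320, 0.3359]
t=6: π = [0.3340, 0.3340, 0.3320]
t=7: π = [0.3330, 0.3330, 0.3340]
t=8: π = [0.3335, 0.3335, 0.3330]
t=9: π = [0.3333, 0.3333, 0.3335]

π = [0.3333, 0.3333, 0.3335]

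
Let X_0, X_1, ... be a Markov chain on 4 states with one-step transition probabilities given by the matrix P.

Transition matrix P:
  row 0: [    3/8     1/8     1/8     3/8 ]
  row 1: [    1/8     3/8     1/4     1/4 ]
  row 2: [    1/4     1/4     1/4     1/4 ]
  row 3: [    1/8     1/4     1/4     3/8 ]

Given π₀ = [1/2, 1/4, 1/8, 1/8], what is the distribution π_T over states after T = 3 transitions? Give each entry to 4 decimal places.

t=0: π = [0.5000, 0.2500, 0.1250, 0.1250]
t=1: π = [0.2656, 0.2188, 0.1875, 0.3281]
t=2: π = [0.2148, 0.2441, 0.2168, 0.3242]
t=3: π = [0.2058, 0.2537, 0.2231, 0.3174]

π = [0.2058, 0.2537, 0.2231, 0.3174]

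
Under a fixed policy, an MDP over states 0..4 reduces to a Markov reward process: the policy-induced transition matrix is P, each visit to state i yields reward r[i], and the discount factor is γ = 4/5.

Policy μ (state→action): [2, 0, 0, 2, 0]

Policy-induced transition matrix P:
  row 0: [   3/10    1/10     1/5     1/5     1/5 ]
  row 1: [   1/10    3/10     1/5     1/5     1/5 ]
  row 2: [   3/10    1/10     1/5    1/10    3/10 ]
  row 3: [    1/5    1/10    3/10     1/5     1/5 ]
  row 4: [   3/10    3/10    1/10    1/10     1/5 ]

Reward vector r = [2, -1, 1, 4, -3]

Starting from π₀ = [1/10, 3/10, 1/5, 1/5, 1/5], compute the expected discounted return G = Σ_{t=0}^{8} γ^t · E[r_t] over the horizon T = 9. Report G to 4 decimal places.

t=0: π = [0.1000, 0.3000, 0.2000, 0.2000, 0.2000], E[r] = 0.3000, γ^t·E[r] = 0.300000, running G = 0.300000
t=1: π = [0.2200, 0.2000, 0.2000, 0.1600, 0.2200], E[r] = 0.4200, γ^t·E[r] = 0.336000, running G = 0.636000
t=2: π = [0.2440, 0.1840, 0.1940, 0.1580, 0.2200], E[r] = 0.4700, γ^t·E[r] = 0.300800, running G = 0.936800
t=3: π = [0.2474, 0.1808, 0.1938, 0.1586, 0.2194], E[r] = 0.4840, γ^t·E[r] = 0.247808, running G = 1.184608
t=4: π = [0.2480, 0.1800, 0.1939, 0.1587, 0.2194], E[r] = 0.4864, γ^t·E[r] = 0.199238, running G = 1.383846
t=5: π = [0.2481, 0.1799, 0.1939, 0.1587, 0.2194], E[r] = 0.4868, γ^t·E[r] = 0.159514, running G = 1.543360
t=6: π = [0.2482, 0.1799, 0.1939, 0.1587, 0.2194], E[r] = 0.4869, γ^t·E[r] = 0.127632, running G = 1.670992
t=7: π = [0.2482, 0.1798, 0.1939, 0.1587, 0.2194], E[r] = 0.4869, γ^t·E[r] = 0.102109, running G = 1.773101
t=8: π = [0.2482, 0.1798, 0.1939, 0.1587, 0.2194], E[r] = 0.4869, γ^t·E[r] = 0.081688, running G = 1.854789

G = 1.8548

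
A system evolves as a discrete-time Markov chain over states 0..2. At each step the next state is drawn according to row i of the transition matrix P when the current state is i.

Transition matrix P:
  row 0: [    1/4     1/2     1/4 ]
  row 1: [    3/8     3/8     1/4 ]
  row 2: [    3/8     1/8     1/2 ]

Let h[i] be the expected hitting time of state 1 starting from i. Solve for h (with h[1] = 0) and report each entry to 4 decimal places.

h = [2.6667, 0.0000, 4.0000]

First-step conditioning: h[1] = 0; for i ≠ 1, h[i] = 1 + Σ_k P[i][k]·h[k].
  h[0] = 1 + 1/4·h[0] + 1/4·h[2]
  h[2] = 1 + 3/8·h[0] + 1/2·h[2]
Solving the 2×2 linear system over states ≠ 1 gives exactly h = [8/3, 0, 4] (h[1] = 0 is the target).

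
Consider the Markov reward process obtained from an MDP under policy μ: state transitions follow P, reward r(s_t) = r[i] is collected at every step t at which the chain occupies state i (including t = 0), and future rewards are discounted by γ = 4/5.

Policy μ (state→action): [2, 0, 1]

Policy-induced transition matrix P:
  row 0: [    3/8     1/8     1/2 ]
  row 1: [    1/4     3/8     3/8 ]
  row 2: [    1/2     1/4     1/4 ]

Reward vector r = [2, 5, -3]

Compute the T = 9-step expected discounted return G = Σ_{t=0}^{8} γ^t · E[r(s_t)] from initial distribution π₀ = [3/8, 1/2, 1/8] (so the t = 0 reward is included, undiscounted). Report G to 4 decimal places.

t=0: π = [0.3750, 0.5000, 0.1250], E[r] = 2.8750, γ^t·E[r] = 2.875000, running G = 2.875000
t=1: π = [0.3281, 0.2656, 0.4063], E[r] = 0.7656, γ^t·E[r] = 0.612500, running G = 3.487500
t=2: π = [0.3926, 0.2422, 0.3652], E[r] = 0.9004, γ^t·E[r] = 0.576250, running G = 4.063750
t=3: π = [0.3904, 0.2312, 0.3784], E[r] = 0.8015, γ^t·E[r] = 0.410375, running G = 4.474125
t=4: π = [0.3934, 0.2301, 0.3765], E[r] = 0.8078, γ^t·E[r] = 0.330888, running G = 4.805013
t=5: π = [0.3933, 0.2296, 0.3771], E[r] = 0.8032, γ^t·E[r] = 0.263191, running G = 5.068204
t=6: π = [0.3934, 0.2295, 0.3770], E[r] = 0.8035, γ^t·E[r] = 0.210631, running G = 5.278834
t=7: π = [0.3934, 0.2295, 0.3771], E[r] = 0.8033, γ^t·E[r] = 0.168459, running G = 5.447293
t=8: π = [0.3934, 0.2295, 0.3770], E[r] = 0.8033, γ^t·E[r] = 0.134769, running G = 5.582063

G = 5.5821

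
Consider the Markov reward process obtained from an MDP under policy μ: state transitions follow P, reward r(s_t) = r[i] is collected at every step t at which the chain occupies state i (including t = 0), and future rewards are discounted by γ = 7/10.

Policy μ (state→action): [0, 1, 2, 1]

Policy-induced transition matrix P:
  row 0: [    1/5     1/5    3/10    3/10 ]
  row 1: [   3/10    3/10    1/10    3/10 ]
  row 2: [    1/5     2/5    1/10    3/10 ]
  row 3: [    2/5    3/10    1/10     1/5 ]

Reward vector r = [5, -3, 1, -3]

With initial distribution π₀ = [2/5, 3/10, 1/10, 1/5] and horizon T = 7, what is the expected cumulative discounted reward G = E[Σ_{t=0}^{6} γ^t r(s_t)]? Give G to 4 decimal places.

G = 0.3647

t=0: π = [0.4000, 0.3000, 0.1000, 0.2000], E[r] = 0.6000, γ^t·E[r] = 0.600000, running G = 0.600000
t=1: π = [0.2700, 0.2700, 0.1800, 0.2800], E[r] = -0.1200, γ^t·E[r] = -0.084000, running G = 0.516000
t=2: π = [0.2830, 0.2910, 0.1540, 0.2720], E[r] = -0.1200, γ^t·E[r] = -0.058800, running G = 0.457200
t=3: π = [0.2835, 0.2871, 0.1566, 0.2728], E[r] = -0.1056, γ^t·E[r] = -0.036221, running G = 0.420979
t=4: π = [0.2833, 0.2873, 0.1567, 0.2727], E[r] = -0.1070, γ^t·E[r] = -0.025700, running G = 0.395279
t=5: π = [0.2833, 0.2873, 0.1567, 0.2727], E[r] = -0.1072, γ^t·E[r] = -0.018014, running G = 0.377264
t=6: π = [0.2833, 0.2873, 0.1567, 0.2727], E[r] = -0.1071, γ^t·E[r] = -0.012605, running G = 0.364659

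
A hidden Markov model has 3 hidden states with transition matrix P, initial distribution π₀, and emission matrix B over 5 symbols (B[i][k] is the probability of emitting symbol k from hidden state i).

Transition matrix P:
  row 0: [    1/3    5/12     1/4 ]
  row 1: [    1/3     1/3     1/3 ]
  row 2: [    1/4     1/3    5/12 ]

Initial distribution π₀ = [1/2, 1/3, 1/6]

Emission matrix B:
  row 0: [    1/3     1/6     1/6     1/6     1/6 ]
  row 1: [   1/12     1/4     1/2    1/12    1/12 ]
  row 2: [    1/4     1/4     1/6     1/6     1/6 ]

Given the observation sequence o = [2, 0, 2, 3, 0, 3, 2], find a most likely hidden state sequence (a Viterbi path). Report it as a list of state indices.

t=0: δ = [8.333e-02, 1.667e-01, 2.778e-02]  (obs o_0=2)
t=1: δ = [1.852e-02, 4.630e-03, 1.389e-02]  ψ = [1, 1, 1]  (obs o_1=0)
t=2: δ = [1.029e-03, 3.858e-03, 9.645e-04]  ψ = [0, 0, 2]  (obs o_2=2)
t=3: δ = [2.143e-04, 1.072e-04, 2.143e-04]  ψ = [1, 1, 1]  (obs o_3=3)
t=4: δ = [2.381e-05, 7.442e-06, 2.233e-05]  ψ = [0, 0, 2]  (obs o_4=0)
t=5: δ = [1.323e-06, 8.269e-07, 1.550e-06]  ψ = [0, 0, 2]  (obs o_5=3)
t=6: δ = [7.350e-08, 2.756e-07, 1.077e-07]  ψ = [0, 0, 2]  (obs o_6=2)
backtrack: best end state = 1; path = [1, 0, 1, 0, 0, 0, 1]

path = [1, 0, 1, 0, 0, 0, 1]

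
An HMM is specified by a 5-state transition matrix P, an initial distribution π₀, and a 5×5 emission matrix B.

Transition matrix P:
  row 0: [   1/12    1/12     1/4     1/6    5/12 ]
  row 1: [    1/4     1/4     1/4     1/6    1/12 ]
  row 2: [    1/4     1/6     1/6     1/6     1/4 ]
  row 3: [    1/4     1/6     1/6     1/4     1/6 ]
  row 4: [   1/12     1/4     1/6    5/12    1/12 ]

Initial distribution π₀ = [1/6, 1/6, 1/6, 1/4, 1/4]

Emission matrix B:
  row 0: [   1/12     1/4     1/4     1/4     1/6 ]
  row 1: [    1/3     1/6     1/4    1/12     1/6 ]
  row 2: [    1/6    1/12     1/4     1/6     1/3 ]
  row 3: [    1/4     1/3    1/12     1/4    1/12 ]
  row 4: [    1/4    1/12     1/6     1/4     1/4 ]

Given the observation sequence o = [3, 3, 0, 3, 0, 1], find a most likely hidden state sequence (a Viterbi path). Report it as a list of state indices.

t=0: δ = [4.167e-02, 1.389e-02, 2.778e-02, 6.250e-02, 6.250e-02]  (obs o_0=3)
t=1: δ = [3.906e-03, 1.302e-03, 1.736e-03, 6.510e-03, 4.340e-03]  ψ = [3, 4, 0, 4, 0]  (obs o_1=3)
t=2: δ = [1.356e-04, 3.617e-04, 1.808e-04, 4.521e-04, 4.069e-04]  ψ = [3, 3, 3, 4, 0]  (obs o_2=0)
t=3: δ = [2.826e-05, 8.477e-06, 1.507e-05, 4.239e-05, 1.884e-05]  ψ = [3, 4, 1, 4, 3]  (obs o_3=3)
t=4: δ = [8.830e-07, 2.355e-06, 1.177e-06, 2.649e-06, 2.943e-06]  ψ = [3, 3, 0, 3, 0]  (obs o_4=0)
t=5: δ = [1.656e-07, 1.226e-07, 4.906e-08, 4.088e-07, 3.679e-08]  ψ = [3, 4, 1, 4, 3]  (obs o_5=1)
backtrack: best end state = 3; path = [0, 4, 3, 0, 4, 3]

path = [0, 4, 3, 0, 4, 3]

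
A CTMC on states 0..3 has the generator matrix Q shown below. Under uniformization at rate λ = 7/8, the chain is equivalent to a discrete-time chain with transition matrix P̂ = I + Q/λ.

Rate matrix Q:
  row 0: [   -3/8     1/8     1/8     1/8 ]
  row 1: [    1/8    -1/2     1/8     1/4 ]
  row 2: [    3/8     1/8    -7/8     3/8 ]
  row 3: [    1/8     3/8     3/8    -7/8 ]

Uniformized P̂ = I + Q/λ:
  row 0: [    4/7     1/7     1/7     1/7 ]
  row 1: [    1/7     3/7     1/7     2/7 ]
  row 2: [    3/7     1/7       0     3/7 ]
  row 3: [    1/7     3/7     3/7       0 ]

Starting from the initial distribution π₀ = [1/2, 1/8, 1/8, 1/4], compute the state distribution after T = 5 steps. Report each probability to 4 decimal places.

π = [0.3392, 0.2812, 0.1770, 0.2026]

t=0: π = [0.5000, 0.1250, 0.1250, 0.2500]
t=1: π = [0.3929, 0.2500, 0.1964, 0.1607]
t=2: π = [0.3673, 0.2602, 0.1607, 0.2117]
t=3: π = [0.3462, 0.2777, 0.1804, 0.1957]
t=4: π = [0.3428, 0.2781, 0.1730, 0.2061]
t=5: π = [0.3392, 0.2812, 0.1770, 0.2026]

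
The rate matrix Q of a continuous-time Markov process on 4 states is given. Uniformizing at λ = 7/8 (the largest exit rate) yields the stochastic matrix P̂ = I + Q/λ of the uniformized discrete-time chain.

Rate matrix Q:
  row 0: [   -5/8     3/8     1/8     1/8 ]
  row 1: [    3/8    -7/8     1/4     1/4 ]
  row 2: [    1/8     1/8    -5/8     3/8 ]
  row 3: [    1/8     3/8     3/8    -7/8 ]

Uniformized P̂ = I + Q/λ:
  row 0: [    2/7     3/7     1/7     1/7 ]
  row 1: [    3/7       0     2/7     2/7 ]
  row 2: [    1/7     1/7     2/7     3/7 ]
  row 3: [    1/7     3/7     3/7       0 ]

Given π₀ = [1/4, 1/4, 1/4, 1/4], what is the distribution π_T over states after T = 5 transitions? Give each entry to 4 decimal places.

π = [0.2476, 0.2439, 0.2826, 0.2258]

t=0: π = [0.2500, 0.2500, 0.2500, 0.2500]
t=1: π = [0.2500, 0.2500, 0.2857, 0.2143]
t=2: π = [0.2500, 0.2398, 0.2806, 0.2296]
t=3: π = [0.2471, 0.2456, 0.2828, 0.2245]
t=4: π = [0.2483, 0.2425, 0.2825, 0.2267]
t=5: π = [0.2476, 0.2439, 0.2826, 0.2258]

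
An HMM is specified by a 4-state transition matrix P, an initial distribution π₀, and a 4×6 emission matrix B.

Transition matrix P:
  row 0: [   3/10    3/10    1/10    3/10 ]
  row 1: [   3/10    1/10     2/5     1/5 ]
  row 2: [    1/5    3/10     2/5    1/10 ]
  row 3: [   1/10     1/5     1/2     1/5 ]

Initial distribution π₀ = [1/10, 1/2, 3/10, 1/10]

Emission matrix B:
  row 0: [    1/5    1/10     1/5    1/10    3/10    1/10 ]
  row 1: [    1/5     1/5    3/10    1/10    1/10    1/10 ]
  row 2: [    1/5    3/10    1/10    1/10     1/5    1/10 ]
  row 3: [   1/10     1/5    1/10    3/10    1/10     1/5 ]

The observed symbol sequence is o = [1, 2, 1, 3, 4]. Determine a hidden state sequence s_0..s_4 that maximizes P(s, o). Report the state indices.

t=0: δ = [1.000e-02, 1.000e-01, 9.000e-02, 2.000e-02]  (obs o_0=1)
t=1: δ = [6.000e-03, 8.100e-03, 4.000e-03, 2.000e-03]  ψ = [1, 2, 1, 1]  (obs o_1=2)
t=2: δ = [2.430e-04, 3.600e-04, 9.720e-04, 3.600e-04]  ψ = [1, 0, 1, 0]  (obs o_2=1)
t=3: δ = [1.944e-05, 2.916e-05, 3.888e-05, 2.916e-05]  ψ = [2, 2, 2, 2]  (obs o_3=3)
t=4: δ = [2.624e-06, 1.166e-06, 3.110e-06, 5.832e-07]  ψ = [1, 2, 2, 0]  (obs o_4=4)
backtrack: best end state = 2; path = [2, 1, 2, 2, 2]

path = [2, 1, 2, 2, 2]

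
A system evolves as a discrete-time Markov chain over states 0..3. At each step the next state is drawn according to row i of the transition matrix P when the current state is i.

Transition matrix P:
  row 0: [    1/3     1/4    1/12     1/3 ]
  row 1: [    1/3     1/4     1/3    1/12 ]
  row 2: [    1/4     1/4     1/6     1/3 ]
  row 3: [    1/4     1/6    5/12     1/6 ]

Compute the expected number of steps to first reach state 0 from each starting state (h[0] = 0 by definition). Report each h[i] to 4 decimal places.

First-step conditioning: h[0] = 0; for i ≠ 0, h[i] = 1 + Σ_k P[i][k]·h[k].
  h[1] = 1 + 1/4·h[1] + 1/3·h[2] + 1/12·h[3]
  h[2] = 1 + 1/4·h[1] + 1/6·h[2] + 1/3·h[3]
  h[3] = 1 + 1/6·h[1] + 5/12·h[2] + 1/6·h[3]
Solving the 3×3 linear system over states ≠ 0 gives exactly h = [0, 1812/533, 1980/533, 1992/533] (h[0] = 0 is the target).

h = [0.0000, 3.3996, 3.7148, 3.7373]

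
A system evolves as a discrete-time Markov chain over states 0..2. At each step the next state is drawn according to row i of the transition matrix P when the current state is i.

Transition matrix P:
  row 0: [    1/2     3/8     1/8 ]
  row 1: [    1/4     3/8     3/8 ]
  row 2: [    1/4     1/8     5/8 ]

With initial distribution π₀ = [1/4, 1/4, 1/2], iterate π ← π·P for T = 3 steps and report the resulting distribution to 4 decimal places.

π = [0.3320, 0.2734, 0.3945]

t=0: π = [0.2500, 0.2500, 0.5000]
t=1: π = [0.3125, 0.2500, 0.4375]
t=2: π = [0.3281, 0.2656, 0.4063]
t=3: π = [0.3320, 0.2734, 0.3945]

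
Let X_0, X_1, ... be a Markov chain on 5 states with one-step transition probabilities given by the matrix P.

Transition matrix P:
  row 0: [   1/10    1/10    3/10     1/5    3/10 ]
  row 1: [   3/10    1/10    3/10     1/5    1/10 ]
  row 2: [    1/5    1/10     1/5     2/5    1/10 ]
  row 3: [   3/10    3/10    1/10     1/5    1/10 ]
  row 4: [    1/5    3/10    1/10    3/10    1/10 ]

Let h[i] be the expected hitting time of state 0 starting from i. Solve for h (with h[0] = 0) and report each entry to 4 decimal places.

First-step conditioning: h[0] = 0; for i ≠ 0, h[i] = 1 + Σ_k P[i][k]·h[k].
  h[1] = 1 + 1/10·h[1] + 3/10·h[2] + 1/5·h[3] + 1/10·h[4]
  h[2] = 1 + 1/10·h[1] + 1/5·h[2] + 2/5·h[3] + 1/10·h[4]
  h[3] = 1 + 3/10·h[1] + 1/10·h[2] + 1/5·h[3] + 1/10·h[4]
  h[4] = 1 + 3/10·h[1] + 1/10·h[2] + 3/10·h[3] + 1/10·h[4]
Solving the 4×4 linear system over states ≠ 0 gives exactly h = [0, 2850/767, 3100/767, 2800/767, 3080/767] (h[0] = 0 is the target).

h = [0.0000, 3.7158, 4.0417, 3.6506, 4.0156]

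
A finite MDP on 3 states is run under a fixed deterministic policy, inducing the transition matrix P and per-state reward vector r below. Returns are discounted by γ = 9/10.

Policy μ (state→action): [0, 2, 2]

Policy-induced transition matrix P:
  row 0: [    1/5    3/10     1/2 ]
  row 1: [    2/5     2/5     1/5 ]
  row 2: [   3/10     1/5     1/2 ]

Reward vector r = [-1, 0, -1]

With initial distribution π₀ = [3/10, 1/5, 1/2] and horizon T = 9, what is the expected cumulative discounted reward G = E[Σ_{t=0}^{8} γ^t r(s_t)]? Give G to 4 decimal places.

t=0: π = [0.3000, 0.2000, 0.5000], E[r] = -0.8000, γ^t·E[r] = -0.800000, running G = -0.800000
t=1: π = [0.2900, 0.2700, 0.4400], E[r] = -0.7300, γ^t·E[r] = -0.657000, running G = -1.457000
t=2: π = [0.2980, 0.2830, 0.4190], E[r] = -0.7170, γ^t·E[r] = -0.580770, running G = -2.037770
t=3: π = [0.2985, 0.2864, 0.4151], E[r] = -0.7136, γ^t·E[r] = -0.520214, running G = -2.557984
t=4: π = [0.2988, 0.2871, 0.4141], E[r] = -0.7129, γ^t·E[r] = -0.467714, running G = -3.025698
t=5: π = [0.2988, 0.2873, 0.4139], E[r] = -0.7127, γ^t·E[r] = -0.420839, running G = -3.446538
t=6: π = [0.2988, 0.2873, 0.4138], E[r] = -0.7127, γ^t·E[r] = -0.378734, running G = -3.825272
t=7: π = [0.2988, 0.2874, 0.4138], E[r] = -0.7126, γ^t·E[r] = -0.340857, running G = -4.166129
t=8: π = [0.2989, 0.2874, 0.4138], E[r] = -0.7126, γ^t·E[r] = -0.306770, running G = -4.472899

G = -4.4729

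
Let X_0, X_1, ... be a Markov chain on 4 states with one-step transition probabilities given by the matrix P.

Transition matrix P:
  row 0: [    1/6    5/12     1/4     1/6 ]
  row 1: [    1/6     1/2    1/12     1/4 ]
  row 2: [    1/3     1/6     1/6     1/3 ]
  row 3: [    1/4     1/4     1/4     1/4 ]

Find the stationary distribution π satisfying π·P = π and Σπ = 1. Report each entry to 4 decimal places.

Balance equations π_j = Σ_i π_i·P[i][j]:
  π_0 = 1/6·π_0 + 1/6·π_1 + 1/3·π_2 + 1/4·π_3
  π_1 = 5/12·π_0 + 1/2·π_1 + 1/6·π_2 + 1/4·π_3
  π_2 = 1/4·π_0 + 1/12·π_1 + 1/6·π_2 + 1/4·π_3
  normalize: π_0 + π_1 + π_2 + π_3 = 1
Solving the linear system gives exactly π = [66/305, 552/1525, 267/1525, 376/1525].

π = [0.2164, 0.3620, 0.1751, 0.2466]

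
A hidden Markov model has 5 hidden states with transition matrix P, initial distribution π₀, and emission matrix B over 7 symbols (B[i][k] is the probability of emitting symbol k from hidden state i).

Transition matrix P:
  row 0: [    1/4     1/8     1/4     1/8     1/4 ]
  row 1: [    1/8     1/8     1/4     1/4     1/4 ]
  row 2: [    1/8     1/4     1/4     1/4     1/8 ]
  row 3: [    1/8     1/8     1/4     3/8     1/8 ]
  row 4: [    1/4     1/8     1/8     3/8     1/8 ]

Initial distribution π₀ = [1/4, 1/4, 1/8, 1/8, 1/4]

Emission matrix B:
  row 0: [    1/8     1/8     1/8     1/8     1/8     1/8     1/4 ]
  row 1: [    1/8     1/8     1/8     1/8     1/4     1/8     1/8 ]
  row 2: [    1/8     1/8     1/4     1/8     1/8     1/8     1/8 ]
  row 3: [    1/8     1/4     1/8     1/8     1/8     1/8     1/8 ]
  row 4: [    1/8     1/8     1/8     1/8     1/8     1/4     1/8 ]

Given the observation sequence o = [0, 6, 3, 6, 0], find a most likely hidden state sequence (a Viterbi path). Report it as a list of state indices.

t=0: δ = [3.125e-02, 3.125e-02, 1.562e-02, 1.562e-02, 3.125e-02]  (obs o_0=0)
t=1: δ = [1.953e-03, 4.883e-04, 9.766e-04, 1.465e-03, 9.766e-04]  ψ = [0, 0, 0, 4, 0]  (obs o_1=6)
t=2: δ = [6.104e-05, 3.052e-05, 6.104e-05, 6.866e-05, 6.104e-05]  ψ = [0, 0, 0, 3, 0]  (obs o_2=3)
t=3: δ = [3.815e-06, 1.907e-06, 2.146e-06, 3.219e-06, 1.907e-06]  ψ = [0, 2, 3, 3, 0]  (obs o_3=6)
t=4: δ = [1.192e-07, 6.706e-08, 1.192e-07, 1.509e-07, 1.192e-07]  ψ = [0, 2, 0, 3, 0]  (obs o_4=0)
backtrack: best end state = 3; path = [4, 3, 3, 3, 3]

path = [4, 3, 3, 3, 3]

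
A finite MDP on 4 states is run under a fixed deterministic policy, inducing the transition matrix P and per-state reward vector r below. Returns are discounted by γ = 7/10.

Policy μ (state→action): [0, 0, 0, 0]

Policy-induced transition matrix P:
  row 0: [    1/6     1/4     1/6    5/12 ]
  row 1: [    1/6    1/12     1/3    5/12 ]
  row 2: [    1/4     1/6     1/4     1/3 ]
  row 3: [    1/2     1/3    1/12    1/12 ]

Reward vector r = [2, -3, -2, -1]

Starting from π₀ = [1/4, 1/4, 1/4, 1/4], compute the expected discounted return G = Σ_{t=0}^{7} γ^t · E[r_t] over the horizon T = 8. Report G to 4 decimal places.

G = -2.7013

t=0: π = [0.2500, 0.2500, 0.2500, 0.2500], E[r] = -1.0000, γ^t·E[r] = -1.000000, running G = -1.000000
t=1: π = [0.2708, 0.2083, 0.2083, 0.3125], E[r] = -0.8125, γ^t·E[r] = -0.568750, running G = -1.568750
t=2: π = [0.2882, 0.2240, 0.1927, 0.2951], E[r] = -0.7760, γ^t·E[r] = -0.380260, running G = -1.949010
t=3: π = [0.2811, 0.2212, 0.1955, 0.3022], E[r] = -0.7946, γ^t·E[r] = -0.272534, running G = -2.221545
t=4: π = [0.2837, 0.2220, 0.1946, 0.2996], E[r] = -0.7876, γ^t·E[r] = -0.189104, running G = -2.410648
t=5: π = [0.2828, 0.2217, 0.1949, 0.3006], E[r] = -0.7901, γ^t·E[r] = -0.132795, running G = -2.543443
t=6: π = [0.2831, 0.2218, 0.1948, 0.3002], E[r] = -0.7892, γ^t·E[r] = -0.092850, running G = -2.636293
t=7: π = [0.2830, 0.2218, 0.1949, 0.3004], E[r] = -0.7895, γ^t·E[r] = -0.065022, running G = -2.701315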